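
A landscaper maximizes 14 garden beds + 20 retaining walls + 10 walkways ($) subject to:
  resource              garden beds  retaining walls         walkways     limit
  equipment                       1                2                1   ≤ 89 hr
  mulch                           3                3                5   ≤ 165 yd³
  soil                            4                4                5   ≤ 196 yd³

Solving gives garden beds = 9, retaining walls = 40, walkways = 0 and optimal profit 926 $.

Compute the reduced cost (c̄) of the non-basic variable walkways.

-6

Binding: equipment and soil. Non-binding: mulch (18 unused).
Slack constraints have shadow price 0 (complementary slackness).
The binding rows give the dual system: 1·y_equipment + 4·y_soil = 14 and 2·y_equipment + 4·y_soil = 20.
This yields shadow prices y_equipment = 6, y_soil = 2.
Reduced cost of walkways: c₃ − yᵀa₃ = 10 − (6·1 + 2·5) = 10 − 16 = -6.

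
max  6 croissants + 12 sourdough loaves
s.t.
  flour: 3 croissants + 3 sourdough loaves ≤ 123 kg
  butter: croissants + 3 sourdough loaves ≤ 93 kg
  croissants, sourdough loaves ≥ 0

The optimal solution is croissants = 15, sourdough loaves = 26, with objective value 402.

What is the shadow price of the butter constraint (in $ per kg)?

Both flour and butter are binding at x*.
From A_Bᵀ y = c: 3·y_flour + 1·y_butter = 6; 3·y_flour + 3·y_butter = 12.
→ y_flour = 1 and y_butter = 3.
Shadow price of butter = 3.

3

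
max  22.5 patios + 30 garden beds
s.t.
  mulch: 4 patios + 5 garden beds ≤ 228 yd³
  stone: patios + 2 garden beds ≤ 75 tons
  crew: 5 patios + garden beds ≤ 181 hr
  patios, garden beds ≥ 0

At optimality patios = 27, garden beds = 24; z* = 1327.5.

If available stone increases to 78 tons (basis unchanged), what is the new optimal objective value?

Binding: mulch and stone. Non-binding: crew (22 unused).
Slack constraints have shadow price 0 (complementary slackness).
From A_Bᵀ y = c: 4·y_mulch + 1·y_stone = 22.5; 5·y_mulch + 2·y_stone = 30.
→ y_mulch = 5 and y_stone = 2.5.
Δz = y_stone·Δb = 2.5 × (3) = 7.5, so new z* = 1327.5 + 7.5 = 1335.

1335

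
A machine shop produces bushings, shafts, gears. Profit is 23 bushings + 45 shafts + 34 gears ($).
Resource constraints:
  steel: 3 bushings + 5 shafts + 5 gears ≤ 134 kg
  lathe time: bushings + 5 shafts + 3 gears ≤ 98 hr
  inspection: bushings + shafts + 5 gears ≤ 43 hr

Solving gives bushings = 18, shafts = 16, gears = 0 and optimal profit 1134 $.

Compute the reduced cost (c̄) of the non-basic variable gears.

-7

Binding: steel and lathe time. Non-binding: inspection (9 unused).
By complementary slackness, y = 0 for the non-binding constraint.
The binding rows give the dual system: 3·y_steel + 1·y_lathe time = 23 and 5·y_steel + 5·y_lathe time = 45.
Solving: y_steel = 7, y_lathe time = 2.
Reduced cost of gears: c₃ − yᵀa₃ = 34 − (7·5 + 2·3) = 34 − 41 = -7.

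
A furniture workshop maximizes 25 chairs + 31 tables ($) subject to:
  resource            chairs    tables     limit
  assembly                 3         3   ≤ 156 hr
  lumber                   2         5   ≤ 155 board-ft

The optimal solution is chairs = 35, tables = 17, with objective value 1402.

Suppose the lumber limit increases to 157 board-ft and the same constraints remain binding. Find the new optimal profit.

1406

Check each constraint at x*: assembly 156/156 (tight); lumber 155/155 (tight).
The binding rows give the dual system: 3·y_assembly + 2·y_lumber = 25 and 3·y_assembly + 5·y_lumber = 31.
This yields shadow prices y_assembly = 7, y_lumber = 2.
Δz = y_lumber·Δb = 2 × (2) = 4, so new z* = 1402 + 4 = 1406.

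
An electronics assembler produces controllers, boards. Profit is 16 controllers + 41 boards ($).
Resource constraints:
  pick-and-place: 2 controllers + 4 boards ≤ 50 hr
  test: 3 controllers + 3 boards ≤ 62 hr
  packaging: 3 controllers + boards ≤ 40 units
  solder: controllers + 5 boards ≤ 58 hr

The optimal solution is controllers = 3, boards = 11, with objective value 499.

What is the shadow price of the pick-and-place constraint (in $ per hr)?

6.5

Binding: pick-and-place and solder. Non-binding: test (20 unused), packaging (20 unused).
By complementary slackness, y = 0 for the non-binding constraints.
The binding rows give the dual system: 2·y_pick-and-place + 1·y_solder = 16 and 4·y_pick-and-place + 5·y_solder = 41.
→ y_pick-and-place = 6.5 and y_solder = 3.
Shadow price of pick-and-place = 6.5.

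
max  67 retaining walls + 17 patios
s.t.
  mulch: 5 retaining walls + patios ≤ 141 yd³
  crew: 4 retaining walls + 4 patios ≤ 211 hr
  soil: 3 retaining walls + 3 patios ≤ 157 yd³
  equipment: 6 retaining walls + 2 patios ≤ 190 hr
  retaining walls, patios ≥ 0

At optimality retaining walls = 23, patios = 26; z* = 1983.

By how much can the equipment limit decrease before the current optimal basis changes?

Binding constraints: mulch, equipment. The basis is B = [[5,1],[6,2]] with det 4.
Per unit decrease in equipment, x* moves by d = (0.25, -1.25).
The basis stays optimal until patios reaches 0; allowable decrease = 20.8 hr.

20.8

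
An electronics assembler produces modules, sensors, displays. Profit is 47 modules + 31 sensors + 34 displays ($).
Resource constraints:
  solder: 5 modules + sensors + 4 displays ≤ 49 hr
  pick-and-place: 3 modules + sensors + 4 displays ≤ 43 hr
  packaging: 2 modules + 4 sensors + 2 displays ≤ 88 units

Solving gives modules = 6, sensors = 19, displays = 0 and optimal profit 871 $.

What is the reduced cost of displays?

Binding: solder and packaging. Non-binding: pick-and-place (6 unused).
Slack constraints have shadow price 0 (complementary slackness).
The binding rows give the dual system: 5·y_solder + 2·y_packaging = 47 and 1·y_solder + 4·y_packaging = 31.
→ y_solder = 7 and y_packaging = 6.
Reduced cost of displays: c₃ − yᵀa₃ = 34 − (7·4 + 6·2) = 34 − 40 = -6.

-6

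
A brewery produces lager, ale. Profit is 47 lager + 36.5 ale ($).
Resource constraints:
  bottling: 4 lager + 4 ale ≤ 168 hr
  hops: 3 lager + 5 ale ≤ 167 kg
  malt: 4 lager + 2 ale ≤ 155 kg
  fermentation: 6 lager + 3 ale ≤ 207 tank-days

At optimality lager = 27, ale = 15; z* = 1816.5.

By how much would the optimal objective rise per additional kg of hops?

0

Check each constraint at x*: bottling 168/168 (tight); hops 156/167 (slack 11); malt 138/155 (slack 17); fermentation 207/207 (tight).
By complementary slackness, y = 0 for the non-binding constraints.
Dual feasibility on the basic columns requires 4·y_bottling + 6·y_fermentation = 47, 4·y_bottling + 3·y_fermentation = 36.5.
This yields shadow prices y_bottling = 6.5, y_fermentation = 3.5.
Shadow price of hops = 0.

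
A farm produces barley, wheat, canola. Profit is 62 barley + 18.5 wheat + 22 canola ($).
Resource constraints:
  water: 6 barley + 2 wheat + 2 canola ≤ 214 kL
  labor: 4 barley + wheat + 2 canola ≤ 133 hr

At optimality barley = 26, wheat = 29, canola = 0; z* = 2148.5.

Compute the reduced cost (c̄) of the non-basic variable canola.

At the optimum: water uses 214 of 214 (binding); labor uses 133 of 133 (binding).
The binding rows give the dual system: 6·y_water + 4·y_labor = 62 and 2·y_water + 1·y_labor = 18.5.
→ y_water = 6 and y_labor = 6.5.
Reduced cost of canola: c₃ − yᵀa₃ = 22 − (6·2 + 6.5·2) = 22 − 25 = -3.

-3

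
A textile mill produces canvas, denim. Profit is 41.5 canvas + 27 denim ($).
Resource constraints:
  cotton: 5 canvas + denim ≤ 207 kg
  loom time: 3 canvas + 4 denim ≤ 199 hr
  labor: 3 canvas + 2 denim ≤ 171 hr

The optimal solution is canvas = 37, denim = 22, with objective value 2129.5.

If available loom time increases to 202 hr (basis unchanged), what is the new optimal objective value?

Check each constraint at x*: cotton 207/207 (tight); loom time 199/199 (tight); labor 155/171 (slack 16).
By complementary slackness, y = 0 for the non-binding constraint.
Dual feasibility on the basic columns requires 5·y_cotton + 3·y_loom time = 41.5, 1·y_cotton + 4·y_loom time = 27.
This yields shadow prices y_cotton = 5, y_loom time = 5.5.
Δz = y_loom time·Δb = 5.5 × (3) = 16.5, so new z* = 2129.5 + 16.5 = 2146.

2146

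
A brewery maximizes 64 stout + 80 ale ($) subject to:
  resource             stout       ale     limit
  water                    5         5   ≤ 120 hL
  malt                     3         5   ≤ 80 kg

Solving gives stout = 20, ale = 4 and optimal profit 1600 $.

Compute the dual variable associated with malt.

Check each constraint at x*: water 120/120 (tight); malt 80/80 (tight).
From A_Bᵀ y = c: 5·y_water + 3·y_malt = 64; 5·y_water + 5·y_malt = 80.
Solving: y_water = 8, y_malt = 8.
Shadow price of malt = 8.

8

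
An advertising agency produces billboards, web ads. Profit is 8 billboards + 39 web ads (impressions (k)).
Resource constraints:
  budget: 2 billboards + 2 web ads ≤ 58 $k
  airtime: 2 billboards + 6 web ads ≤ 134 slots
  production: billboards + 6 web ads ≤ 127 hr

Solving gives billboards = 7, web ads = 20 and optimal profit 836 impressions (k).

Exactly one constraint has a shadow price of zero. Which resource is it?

budget

budget: 54/58 (slack 4)
airtime: 134/134 (binding)
production: 127/127 (binding)
By complementary slackness, a constraint with positive slack has shadow price 0 → budget.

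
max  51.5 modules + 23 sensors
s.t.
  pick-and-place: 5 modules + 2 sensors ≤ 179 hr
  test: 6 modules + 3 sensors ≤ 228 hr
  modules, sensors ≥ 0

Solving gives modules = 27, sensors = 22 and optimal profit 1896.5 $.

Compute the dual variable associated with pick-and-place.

5.5

At the optimum: pick-and-place uses 179 of 179 (binding); test uses 228 of 228 (binding).
Dual feasibility on the basic columns requires 5·y_pick-and-place + 6·y_test = 51.5, 2·y_pick-and-place + 3·y_test = 23.
Solving: y_pick-and-place = 5.5, y_test = 4.
Shadow price of pick-and-place = 5.5.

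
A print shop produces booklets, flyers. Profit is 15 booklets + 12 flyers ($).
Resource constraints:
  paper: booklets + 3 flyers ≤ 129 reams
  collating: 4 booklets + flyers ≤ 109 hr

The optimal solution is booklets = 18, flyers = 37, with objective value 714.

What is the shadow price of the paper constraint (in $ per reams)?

3

Check each constraint at x*: paper 129/129 (tight); collating 109/109 (tight).
The binding rows give the dual system: 1·y_paper + 4·y_collating = 15 and 3·y_paper + 1·y_collating = 12.
Solving: y_paper = 3, y_collating = 3.
Shadow price of paper = 3.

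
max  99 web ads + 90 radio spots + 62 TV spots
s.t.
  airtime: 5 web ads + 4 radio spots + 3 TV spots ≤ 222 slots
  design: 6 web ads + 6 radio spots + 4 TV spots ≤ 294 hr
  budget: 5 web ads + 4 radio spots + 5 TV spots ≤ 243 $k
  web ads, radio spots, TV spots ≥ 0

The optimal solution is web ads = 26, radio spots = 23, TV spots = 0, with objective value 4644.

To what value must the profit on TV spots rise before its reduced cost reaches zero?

63

At the optimum: airtime uses 222 of 222 (binding); design uses 294 of 294 (binding); budget uses 222 of 243 (slack = 21).
Since budget is not tight, its dual is 0.
From A_Bᵀ y = c: 5·y_airtime + 6·y_design = 99; 4·y_airtime + 6·y_design = 90.
This yields shadow prices y_airtime = 9, y_design = 9.
TV spots enters the basis when its profit ≥ yᵀa₃ = 9·3 + 9·4 = 63.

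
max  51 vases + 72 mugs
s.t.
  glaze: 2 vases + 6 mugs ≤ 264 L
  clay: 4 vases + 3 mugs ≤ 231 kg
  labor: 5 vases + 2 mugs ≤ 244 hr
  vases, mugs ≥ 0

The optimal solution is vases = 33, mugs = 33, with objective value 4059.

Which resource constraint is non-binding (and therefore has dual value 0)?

glaze: 264/264 (binding)
clay: 231/231 (binding)
labor: 231/244 (slack 13)
By complementary slackness, a constraint with positive slack has shadow price 0 → labor.

labor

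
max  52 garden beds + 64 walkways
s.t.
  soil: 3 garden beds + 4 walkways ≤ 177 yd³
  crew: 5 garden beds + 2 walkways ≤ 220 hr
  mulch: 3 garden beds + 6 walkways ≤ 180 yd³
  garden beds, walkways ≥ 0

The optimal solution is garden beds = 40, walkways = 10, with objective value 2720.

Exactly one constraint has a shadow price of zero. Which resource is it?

soil: 160/177 (slack 17)
crew: 220/220 (binding)
mulch: 180/180 (binding)
By complementary slackness, a constraint with positive slack has shadow price 0 → soil.

soil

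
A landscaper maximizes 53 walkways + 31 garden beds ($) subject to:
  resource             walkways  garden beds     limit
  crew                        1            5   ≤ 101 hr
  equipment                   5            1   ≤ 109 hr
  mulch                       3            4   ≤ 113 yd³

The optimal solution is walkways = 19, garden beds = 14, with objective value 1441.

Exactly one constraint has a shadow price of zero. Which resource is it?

crew

crew: 89/101 (slack 12)
equipment: 109/109 (binding)
mulch: 113/113 (binding)
By complementary slackness, a constraint with positive slack has shadow price 0 → crew.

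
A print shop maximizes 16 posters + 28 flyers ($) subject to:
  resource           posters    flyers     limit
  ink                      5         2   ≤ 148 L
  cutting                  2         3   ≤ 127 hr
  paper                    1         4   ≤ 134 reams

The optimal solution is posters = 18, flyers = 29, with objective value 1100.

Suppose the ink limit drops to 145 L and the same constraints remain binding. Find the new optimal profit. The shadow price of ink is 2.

1094

Δb = -3, so new z* = 1100 + (2)·(-3) = 1100 − 6 = 1094.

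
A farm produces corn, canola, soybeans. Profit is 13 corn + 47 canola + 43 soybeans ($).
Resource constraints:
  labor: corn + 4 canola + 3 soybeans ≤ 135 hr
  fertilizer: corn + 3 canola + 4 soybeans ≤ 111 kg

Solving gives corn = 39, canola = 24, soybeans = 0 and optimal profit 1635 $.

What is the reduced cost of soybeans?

At the optimum: labor uses 135 of 135 (binding); fertilizer uses 111 of 111 (binding).
The binding rows give the dual system: 1·y_labor + 1·y_fertilizer = 13 and 4·y_labor + 3·y_fertilizer = 47.
This yields shadow prices y_labor = 8, y_fertilizer = 5.
Reduced cost of soybeans: c₃ − yᵀa₃ = 43 − (8·3 + 5·4) = 43 − 44 = -1.

-1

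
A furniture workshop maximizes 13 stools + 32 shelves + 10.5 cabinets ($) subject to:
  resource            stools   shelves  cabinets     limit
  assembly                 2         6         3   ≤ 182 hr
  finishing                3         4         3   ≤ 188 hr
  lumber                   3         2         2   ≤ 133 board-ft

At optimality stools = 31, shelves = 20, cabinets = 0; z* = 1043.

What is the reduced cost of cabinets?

Check each constraint at x*: assembly 182/182 (tight); finishing 173/188 (slack 15); lumber 133/133 (tight).
Slack constraints have shadow price 0 (complementary slackness).
The binding rows give the dual system: 2·y_assembly + 3·y_lumber = 13 and 6·y_assembly + 2·y_lumber = 32.
Solving: y_assembly = 5, y_lumber = 1.
Reduced cost of cabinets: c₃ − yᵀa₃ = 10.5 − (5·3 + 1·2) = 10.5 − 17 = -6.5.

-6.5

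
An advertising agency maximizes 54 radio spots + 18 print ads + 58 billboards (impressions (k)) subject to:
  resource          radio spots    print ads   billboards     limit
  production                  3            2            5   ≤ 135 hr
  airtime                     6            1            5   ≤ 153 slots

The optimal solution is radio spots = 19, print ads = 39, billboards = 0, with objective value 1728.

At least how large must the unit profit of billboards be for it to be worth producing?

Check each constraint at x*: production 135/135 (tight); airtime 153/153 (tight).
The binding rows give the dual system: 3·y_production + 6·y_airtime = 54 and 2·y_production + 1·y_airtime = 18.
→ y_production = 6 and y_airtime = 6.
billboards enters the basis when its profit ≥ yᵀa₃ = 6·5 + 6·5 = 60.

60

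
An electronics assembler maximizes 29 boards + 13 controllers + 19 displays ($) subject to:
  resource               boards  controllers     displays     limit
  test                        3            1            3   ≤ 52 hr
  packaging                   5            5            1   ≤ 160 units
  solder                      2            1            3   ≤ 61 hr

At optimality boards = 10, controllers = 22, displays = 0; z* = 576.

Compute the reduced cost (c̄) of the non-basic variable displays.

Check each constraint at x*: test 52/52 (tight); packaging 160/160 (tight); solder 42/61 (slack 19).
Since solder is not tight, its dual is 0.
The binding rows give the dual system: 3·y_test + 5·y_packaging = 29 and 1·y_test + 5·y_packaging = 13.
Solving: y_test = 8, y_packaging = 1.
Reduced cost of displays: c₃ − yᵀa₃ = 19 − (8·3 + 1·1) = 19 − 25 = -6.

-6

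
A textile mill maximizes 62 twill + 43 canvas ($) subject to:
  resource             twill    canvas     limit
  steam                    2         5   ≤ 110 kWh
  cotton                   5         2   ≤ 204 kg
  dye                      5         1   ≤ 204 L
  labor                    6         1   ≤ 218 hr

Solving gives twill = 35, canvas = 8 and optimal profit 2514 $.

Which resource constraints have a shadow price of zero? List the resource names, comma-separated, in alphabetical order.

cotton, dye

steam: 110/110 (binding)
cotton: 191/204 (slack 13)
dye: 183/204 (slack 21)
labor: 218/218 (binding)
By complementary slackness, a constraint with positive slack has shadow price 0 → cotton, dye.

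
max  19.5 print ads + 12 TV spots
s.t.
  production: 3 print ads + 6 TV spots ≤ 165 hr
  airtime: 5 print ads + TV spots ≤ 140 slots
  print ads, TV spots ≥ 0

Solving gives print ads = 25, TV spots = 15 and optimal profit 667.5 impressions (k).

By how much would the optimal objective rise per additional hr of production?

At the optimum: production uses 165 of 165 (binding); airtime uses 140 of 140 (binding).
Dual feasibility on the basic columns requires 3·y_production + 5·y_airtime = 19.5, 6·y_production + 1·y_airtime = 12.
This yields shadow prices y_production = 1.5, y_airtime = 3.
Shadow price of production = 1.5.

1.5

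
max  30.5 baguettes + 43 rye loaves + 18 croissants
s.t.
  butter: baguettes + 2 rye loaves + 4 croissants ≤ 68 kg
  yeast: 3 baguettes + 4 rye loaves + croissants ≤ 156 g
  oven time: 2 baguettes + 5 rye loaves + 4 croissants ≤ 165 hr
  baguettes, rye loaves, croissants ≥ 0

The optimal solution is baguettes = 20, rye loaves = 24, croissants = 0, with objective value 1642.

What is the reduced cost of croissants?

Check each constraint at x*: butter 68/68 (tight); yeast 156/156 (tight); oven time 160/165 (slack 5).
By complementary slackness, y = 0 for the non-binding constraint.
From A_Bᵀ y = c: 1·y_butter + 3·y_yeast = 30.5; 2·y_butter + 4·y_yeast = 43.
Solving: y_butter = 3.5, y_yeast = 9.
Reduced cost of croissants: c₃ − yᵀa₃ = 18 − (3.5·4 + 9·1) = 18 − 23 = -5.

-5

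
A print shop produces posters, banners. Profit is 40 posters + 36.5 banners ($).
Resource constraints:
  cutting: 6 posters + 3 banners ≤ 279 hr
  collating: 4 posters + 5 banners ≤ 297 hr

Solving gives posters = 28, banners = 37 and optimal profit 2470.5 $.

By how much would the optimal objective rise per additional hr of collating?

5.5

Check each constraint at x*: cutting 279/279 (tight); collating 297/297 (tight).
From A_Bᵀ y = c: 6·y_cutting + 4·y_collating = 40; 3·y_cutting + 5·y_collating = 36.5.
→ y_cutting = 3 and y_collating = 5.5.
Shadow price of collating = 5.5.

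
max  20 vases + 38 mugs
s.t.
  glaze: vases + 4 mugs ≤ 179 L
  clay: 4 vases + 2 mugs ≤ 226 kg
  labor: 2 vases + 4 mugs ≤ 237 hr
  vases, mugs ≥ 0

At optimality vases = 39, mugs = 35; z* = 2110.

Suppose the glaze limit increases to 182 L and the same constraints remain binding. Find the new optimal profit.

2134

Binding: glaze and clay. Non-binding: labor (19 unused).
Since labor is not tight, its dual is 0.
Dual feasibility on the basic columns requires 1·y_glaze + 4·y_clay = 20, 4·y_glaze + 2·y_clay = 38.
→ y_glaze = 8 and y_clay = 3.
Δz = y_glaze·Δb = 8 × (3) = 24, so new z* = 2110 + 24 = 2134.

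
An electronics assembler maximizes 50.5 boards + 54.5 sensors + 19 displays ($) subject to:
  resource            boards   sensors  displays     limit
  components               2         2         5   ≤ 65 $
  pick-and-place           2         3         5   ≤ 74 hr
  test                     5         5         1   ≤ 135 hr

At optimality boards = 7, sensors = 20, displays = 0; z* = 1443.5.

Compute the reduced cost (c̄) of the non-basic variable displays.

At the optimum: components uses 54 of 65 (slack = 11); pick-and-place uses 74 of 74 (binding); test uses 135 of 135 (binding).
Since components is not tight, its dual is 0.
From A_Bᵀ y = c: 2·y_pick-and-place + 5·y_test = 50.5; 3·y_pick-and-place + 5·y_test = 54.5.
Solving: y_pick-and-place = 4, y_test = 8.5.
Reduced cost of displays: c₃ − yᵀa₃ = 19 − (4·5 + 8.5·1) = 19 − 28.5 = -9.5.

-9.5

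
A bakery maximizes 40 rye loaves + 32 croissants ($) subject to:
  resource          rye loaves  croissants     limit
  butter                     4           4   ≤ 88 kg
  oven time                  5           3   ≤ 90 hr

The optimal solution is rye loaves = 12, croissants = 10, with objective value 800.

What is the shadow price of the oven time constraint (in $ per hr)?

4

At the optimum: butter uses 88 of 88 (binding); oven time uses 90 of 90 (binding).
Dual feasibility on the basic columns requires 4·y_butter + 5·y_oven time = 40, 4·y_butter + 3·y_oven time = 32.
Solving: y_butter = 5, y_oven time = 4.
Shadow price of oven time = 4.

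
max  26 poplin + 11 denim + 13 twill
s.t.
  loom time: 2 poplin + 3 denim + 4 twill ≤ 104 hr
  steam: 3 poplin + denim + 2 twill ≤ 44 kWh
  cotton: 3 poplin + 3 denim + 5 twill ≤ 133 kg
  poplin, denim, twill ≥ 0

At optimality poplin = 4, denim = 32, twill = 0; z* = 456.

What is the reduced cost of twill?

-7

Check each constraint at x*: loom time 104/104 (tight); steam 44/44 (tight); cotton 108/133 (slack 25).
Since cotton is not tight, its dual is 0.
Dual feasibility on the basic columns requires 2·y_loom time + 3·y_steam = 26, 3·y_loom time + 1·y_steam = 11.
This yields shadow prices y_loom time = 1, y_steam = 8.
Reduced cost of twill: c₃ − yᵀa₃ = 13 − (1·4 + 8·2) = 13 − 20 = -7.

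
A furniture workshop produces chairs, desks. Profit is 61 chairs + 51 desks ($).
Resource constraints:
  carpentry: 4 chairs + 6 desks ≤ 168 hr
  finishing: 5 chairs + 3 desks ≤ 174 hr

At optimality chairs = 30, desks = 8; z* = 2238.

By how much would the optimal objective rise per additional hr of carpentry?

Both carpentry and finishing are binding at x*.
From A_Bᵀ y = c: 4·y_carpentry + 5·y_finishing = 61; 6·y_carpentry + 3·y_finishing = 51.
This yields shadow prices y_carpentry = 4, y_finishing = 9.
Shadow price of carpentry = 4.

4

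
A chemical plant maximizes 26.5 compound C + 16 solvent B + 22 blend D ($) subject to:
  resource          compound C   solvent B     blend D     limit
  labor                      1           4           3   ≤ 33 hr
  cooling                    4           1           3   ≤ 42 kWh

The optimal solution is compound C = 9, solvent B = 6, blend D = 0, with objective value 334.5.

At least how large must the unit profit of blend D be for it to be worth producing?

25.5

At the optimum: labor uses 33 of 33 (binding); cooling uses 42 of 42 (binding).
The binding rows give the dual system: 1·y_labor + 4·y_cooling = 26.5 and 4·y_labor + 1·y_cooling = 16.
Solving: y_labor = 2.5, y_cooling = 6.
blend D enters the basis when its profit ≥ yᵀa₃ = 2.5·3 + 6·3 = 25.5.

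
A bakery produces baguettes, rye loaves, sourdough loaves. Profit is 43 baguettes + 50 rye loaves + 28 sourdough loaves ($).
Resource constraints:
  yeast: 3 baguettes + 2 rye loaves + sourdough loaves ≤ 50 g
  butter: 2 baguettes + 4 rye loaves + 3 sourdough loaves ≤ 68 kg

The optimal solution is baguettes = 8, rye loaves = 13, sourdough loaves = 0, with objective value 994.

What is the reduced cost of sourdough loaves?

-5

Both yeast and butter are binding at x*.
From A_Bᵀ y = c: 3·y_yeast + 2·y_butter = 43; 2·y_yeast + 4·y_butter = 50.
→ y_yeast = 9 and y_butter = 8.
Reduced cost of sourdough loaves: c₃ − yᵀa₃ = 28 − (9·1 + 8·3) = 28 − 33 = -5.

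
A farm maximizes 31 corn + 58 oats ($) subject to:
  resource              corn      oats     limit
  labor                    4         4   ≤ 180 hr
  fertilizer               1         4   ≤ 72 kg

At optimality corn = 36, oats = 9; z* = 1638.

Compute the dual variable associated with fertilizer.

9

At the optimum: labor uses 180 of 180 (binding); fertilizer uses 72 of 72 (binding).
The binding rows give the dual system: 4·y_labor + 1·y_fertilizer = 31 and 4·y_labor + 4·y_fertilizer = 58.
Solving: y_labor = 5.5, y_fertilizer = 9.
Shadow price of fertilizer = 9.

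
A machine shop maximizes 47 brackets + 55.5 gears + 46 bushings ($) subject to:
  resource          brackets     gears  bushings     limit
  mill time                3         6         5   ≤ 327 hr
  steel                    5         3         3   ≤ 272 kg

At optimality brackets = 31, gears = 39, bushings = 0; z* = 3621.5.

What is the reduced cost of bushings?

-3

Check each constraint at x*: mill time 327/327 (tight); steel 272/272 (tight).
From A_Bᵀ y = c: 3·y_mill time + 5·y_steel = 47; 6·y_mill time + 3·y_steel = 55.5.
This yields shadow prices y_mill time = 6.5, y_steel = 5.5.
Reduced cost of bushings: c₃ − yᵀa₃ = 46 − (6.5·5 + 5.5·3) = 46 − 49 = -3.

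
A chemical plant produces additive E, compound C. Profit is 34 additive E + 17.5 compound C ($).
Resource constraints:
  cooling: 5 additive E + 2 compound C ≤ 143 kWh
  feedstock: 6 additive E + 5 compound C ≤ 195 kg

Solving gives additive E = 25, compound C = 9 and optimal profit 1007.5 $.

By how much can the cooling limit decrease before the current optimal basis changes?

Binding constraints: cooling, feedstock. The basis is B = [[5,2],[6,5]] with det 13.
Per unit decrease in cooling, x* moves by d = (-0.3846, 0.4615).
The basis stays optimal until additive E reaches 0; allowable decrease = 65 kWh.

65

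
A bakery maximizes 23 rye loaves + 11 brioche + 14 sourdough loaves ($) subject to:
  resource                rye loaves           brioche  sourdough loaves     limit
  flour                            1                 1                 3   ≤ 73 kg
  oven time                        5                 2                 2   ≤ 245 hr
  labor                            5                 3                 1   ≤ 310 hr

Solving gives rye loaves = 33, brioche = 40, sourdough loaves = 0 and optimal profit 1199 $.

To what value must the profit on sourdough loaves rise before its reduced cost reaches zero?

17

At the optimum: flour uses 73 of 73 (binding); oven time uses 245 of 245 (binding); labor uses 285 of 310 (slack = 25).
Since labor is not tight, its dual is 0.
Dual feasibility on the basic columns requires 1·y_flour + 5·y_oven time = 23, 1·y_flour + 2·y_oven time = 11.
→ y_flour = 3 and y_oven time = 4.
sourdough loaves enters the basis when its profit ≥ yᵀa₃ = 3·3 + 4·2 = 17.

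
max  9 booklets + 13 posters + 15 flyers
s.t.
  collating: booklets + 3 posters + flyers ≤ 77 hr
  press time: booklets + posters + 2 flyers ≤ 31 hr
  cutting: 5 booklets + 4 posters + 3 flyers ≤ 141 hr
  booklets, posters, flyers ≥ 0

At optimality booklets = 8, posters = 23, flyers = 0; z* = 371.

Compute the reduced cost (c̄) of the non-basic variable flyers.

Binding: collating and press time. Non-binding: cutting (9 unused).
By complementary slackness, y = 0 for the non-binding constraint.
The binding rows give the dual system: 1·y_collating + 1·y_press time = 9 and 3·y_collating + 1·y_press time = 13.
Solving: y_collating = 2, y_press time = 7.
Reduced cost of flyers: c₃ − yᵀa₃ = 15 − (2·1 + 7·2) = 15 − 16 = -1.

-1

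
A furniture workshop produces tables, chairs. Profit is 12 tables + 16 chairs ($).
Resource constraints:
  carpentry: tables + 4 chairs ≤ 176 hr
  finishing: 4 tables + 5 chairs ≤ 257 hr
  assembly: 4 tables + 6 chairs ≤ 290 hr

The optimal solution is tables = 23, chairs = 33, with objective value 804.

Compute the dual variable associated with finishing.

Check each constraint at x*: carpentry 155/176 (slack 21); finishing 257/257 (tight); assembly 290/290 (tight).
By complementary slackness, y = 0 for the non-binding constraint.
The binding rows give the dual system: 4·y_finishing + 4·y_assembly = 12 and 5·y_finishing + 6·y_assembly = 16.
→ y_finishing = 2 and y_assembly = 1.
Shadow price of finishing = 2.

2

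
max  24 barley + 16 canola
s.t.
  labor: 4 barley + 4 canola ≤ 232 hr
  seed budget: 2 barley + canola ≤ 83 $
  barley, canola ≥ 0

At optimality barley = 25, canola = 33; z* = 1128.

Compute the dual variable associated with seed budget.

8

At the optimum: labor uses 232 of 232 (binding); seed budget uses 83 of 83 (binding).
Dual feasibility on the basic columns requires 4·y_labor + 2·y_seed budget = 24, 4·y_labor + 1·y_seed budget = 16.
→ y_labor = 2 and y_seed budget = 8.
Shadow price of seed budget = 8.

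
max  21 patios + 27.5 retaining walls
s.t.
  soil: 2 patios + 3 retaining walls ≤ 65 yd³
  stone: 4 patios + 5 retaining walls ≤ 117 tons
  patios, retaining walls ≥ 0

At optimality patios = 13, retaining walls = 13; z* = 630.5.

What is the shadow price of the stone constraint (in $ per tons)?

4

Both soil and stone are binding at x*.
Dual feasibility on the basic columns requires 2·y_soil + 4·y_stone = 21, 3·y_soil + 5·y_stone = 27.5.
→ y_soil = 2.5 and y_stone = 4.
Shadow price of stone = 4.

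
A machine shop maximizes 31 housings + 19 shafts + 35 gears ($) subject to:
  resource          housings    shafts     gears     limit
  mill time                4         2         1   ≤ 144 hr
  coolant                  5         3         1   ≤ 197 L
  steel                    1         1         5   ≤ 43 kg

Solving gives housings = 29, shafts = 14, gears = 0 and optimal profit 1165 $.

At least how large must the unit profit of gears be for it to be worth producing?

At the optimum: mill time uses 144 of 144 (binding); coolant uses 187 of 197 (slack = 10); steel uses 43 of 43 (binding).
Slack constraints have shadow price 0 (complementary slackness).
The binding rows give the dual system: 4·y_mill time + 1·y_steel = 31 and 2·y_mill time + 1·y_steel = 19.
This yields shadow prices y_mill time = 6, y_steel = 7.
gears enters the basis when its profit ≥ yᵀa₃ = 6·1 + 7·5 = 41.

41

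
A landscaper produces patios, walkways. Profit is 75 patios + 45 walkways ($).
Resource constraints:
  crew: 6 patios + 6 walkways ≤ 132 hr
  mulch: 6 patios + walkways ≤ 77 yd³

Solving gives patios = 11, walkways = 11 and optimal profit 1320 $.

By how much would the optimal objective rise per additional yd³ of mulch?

6

Both crew and mulch are binding at x*.
Dual feasibility on the basic columns requires 6·y_crew + 6·y_mulch = 75, 6·y_crew + 1·y_mulch = 45.
Solving: y_crew = 6.5, y_mulch = 6.
Shadow price of mulch = 6.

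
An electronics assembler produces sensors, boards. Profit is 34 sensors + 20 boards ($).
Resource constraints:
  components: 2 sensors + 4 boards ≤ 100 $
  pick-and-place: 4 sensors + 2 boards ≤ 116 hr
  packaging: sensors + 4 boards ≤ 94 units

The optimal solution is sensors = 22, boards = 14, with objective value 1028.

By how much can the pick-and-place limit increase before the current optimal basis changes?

84

Binding constraints: components, pick-and-place. The basis is B = [[2,4],[4,2]] with det -12.
Per unit increase in pick-and-place, x* moves by d = (0.3333, -0.1667).
The basis stays optimal until boards reaches 0; allowable increase = 84 hr.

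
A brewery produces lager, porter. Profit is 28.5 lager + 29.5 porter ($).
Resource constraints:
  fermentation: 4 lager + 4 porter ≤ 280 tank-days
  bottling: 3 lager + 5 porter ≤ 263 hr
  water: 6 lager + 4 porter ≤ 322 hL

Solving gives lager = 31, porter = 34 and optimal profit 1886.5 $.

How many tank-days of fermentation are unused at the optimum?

fermentation used = 4·31 + 4·34 = 260; slack = 280 − 260 = 20.

20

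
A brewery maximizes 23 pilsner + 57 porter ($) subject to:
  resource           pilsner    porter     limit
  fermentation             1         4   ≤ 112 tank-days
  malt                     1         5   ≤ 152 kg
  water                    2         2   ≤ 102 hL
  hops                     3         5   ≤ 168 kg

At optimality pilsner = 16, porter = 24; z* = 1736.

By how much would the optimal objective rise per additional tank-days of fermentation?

At the optimum: fermentation uses 112 of 112 (binding); malt uses 136 of 152 (slack = 16); water uses 80 of 102 (slack = 22); hops uses 168 of 168 (binding).
Slack constraints have shadow price 0 (complementary slackness).
From A_Bᵀ y = c: 1·y_fermentation + 3·y_hops = 23; 4·y_fermentation + 5·y_hops = 57.
This yields shadow prices y_fermentation = 8, y_hops = 5.
Shadow price of fermentation = 8.

8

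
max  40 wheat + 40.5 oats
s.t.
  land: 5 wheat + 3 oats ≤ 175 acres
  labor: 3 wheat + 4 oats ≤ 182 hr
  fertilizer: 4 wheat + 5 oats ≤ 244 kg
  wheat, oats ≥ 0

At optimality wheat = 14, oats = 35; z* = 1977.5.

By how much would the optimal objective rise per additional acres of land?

3.5

Check each constraint at x*: land 175/175 (tight); labor 182/182 (tight); fertilizer 231/244 (slack 13).
By complementary slackness, y = 0 for the non-binding constraint.
From A_Bᵀ y = c: 5·y_land + 3·y_labor = 40; 3·y_land + 4·y_labor = 40.5.
Solving: y_land = 3.5, y_labor = 7.5.
Shadow price of land = 3.5.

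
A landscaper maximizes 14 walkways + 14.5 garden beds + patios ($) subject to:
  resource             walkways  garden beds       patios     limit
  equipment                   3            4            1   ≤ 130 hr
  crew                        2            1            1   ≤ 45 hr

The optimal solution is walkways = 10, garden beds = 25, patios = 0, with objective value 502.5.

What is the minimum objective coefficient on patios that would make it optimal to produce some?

Check each constraint at x*: equipment 130/130 (tight); crew 45/45 (tight).
From A_Bᵀ y = c: 3·y_equipment + 2·y_crew = 14; 4·y_equipment + 1·y_crew = 14.5.
This yields shadow prices y_equipment = 3, y_crew = 2.5.
patios enters the basis when its profit ≥ yᵀa₃ = 3·1 + 2.5·1 = 5.5.

5.5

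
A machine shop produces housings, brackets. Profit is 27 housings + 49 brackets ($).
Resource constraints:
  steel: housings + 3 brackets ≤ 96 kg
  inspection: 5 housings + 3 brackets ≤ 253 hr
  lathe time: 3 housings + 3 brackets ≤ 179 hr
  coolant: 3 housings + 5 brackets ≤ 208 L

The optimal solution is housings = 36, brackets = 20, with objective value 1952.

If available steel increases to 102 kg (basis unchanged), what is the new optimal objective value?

At the optimum: steel uses 96 of 96 (binding); inspection uses 240 of 253 (slack = 13); lathe time uses 168 of 179 (slack = 11); coolant uses 208 of 208 (binding).
Slack constraints have shadow price 0 (complementary slackness).
The binding rows give the dual system: 1·y_steel + 3·y_coolant = 27 and 3·y_steel + 5·y_coolant = 49.
Solving: y_steel = 3, y_coolant = 8.
Δz = y_steel·Δb = 3 × (6) = 18, so new z* = 1952 + 18 = 1970.

1970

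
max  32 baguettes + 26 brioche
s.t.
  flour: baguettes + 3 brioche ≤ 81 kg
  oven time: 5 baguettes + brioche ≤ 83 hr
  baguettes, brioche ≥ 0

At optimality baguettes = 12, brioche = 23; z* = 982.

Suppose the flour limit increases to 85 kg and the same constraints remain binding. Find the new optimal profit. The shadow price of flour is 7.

Δb = 4, so new z* = 982 + (7)·(4) = 982 + 28 = 1010.

1010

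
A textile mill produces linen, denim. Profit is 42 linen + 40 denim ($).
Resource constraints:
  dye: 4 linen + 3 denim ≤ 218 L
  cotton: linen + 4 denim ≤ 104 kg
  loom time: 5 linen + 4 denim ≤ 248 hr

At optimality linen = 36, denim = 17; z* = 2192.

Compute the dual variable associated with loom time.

At the optimum: dye uses 195 of 218 (slack = 23); cotton uses 104 of 104 (binding); loom time uses 248 of 248 (binding).
Since dye is not tight, its dual is 0.
From A_Bᵀ y = c: 1·y_cotton + 5·y_loom time = 42; 4·y_cotton + 4·y_loom time = 40.
Solving: y_cotton = 2, y_loom time = 8.
Shadow price of loom time = 8.

8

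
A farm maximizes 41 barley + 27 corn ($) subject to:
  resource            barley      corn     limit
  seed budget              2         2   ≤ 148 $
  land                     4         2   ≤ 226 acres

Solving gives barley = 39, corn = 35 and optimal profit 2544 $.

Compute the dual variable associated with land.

Check each constraint at x*: seed budget 148/148 (tight); land 226/226 (tight).
From A_Bᵀ y = c: 2·y_seed budget + 4·y_land = 41; 2·y_seed budget + 2·y_land = 27.
This yields shadow prices y_seed budget = 6.5, y_land = 7.
Shadow price of land = 7.

7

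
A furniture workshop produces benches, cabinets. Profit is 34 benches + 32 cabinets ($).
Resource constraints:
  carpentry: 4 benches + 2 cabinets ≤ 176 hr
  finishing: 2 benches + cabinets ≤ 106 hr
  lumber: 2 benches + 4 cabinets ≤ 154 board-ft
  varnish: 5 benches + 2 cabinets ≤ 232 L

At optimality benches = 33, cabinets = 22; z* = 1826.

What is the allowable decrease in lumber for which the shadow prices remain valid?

66

Binding constraints: carpentry, lumber. The basis is B = [[4,2],[2,4]] with det 12.
Per unit decrease in lumber, x* moves by d = (0.1667, -0.3333).
The basis stays optimal until cabinets reaches 0; allowable decrease = 66 board-ft.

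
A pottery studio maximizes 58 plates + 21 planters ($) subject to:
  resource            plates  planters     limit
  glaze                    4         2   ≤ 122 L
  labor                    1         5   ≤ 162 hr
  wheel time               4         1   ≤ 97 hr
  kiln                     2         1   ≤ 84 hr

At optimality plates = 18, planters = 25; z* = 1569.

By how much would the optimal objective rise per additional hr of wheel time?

8

At the optimum: glaze uses 122 of 122 (binding); labor uses 143 of 162 (slack = 19); wheel time uses 97 of 97 (binding); kiln uses 61 of 84 (slack = 23).
Since labor, kiln are not tight, their duals are 0.
From A_Bᵀ y = c: 4·y_glaze + 4·y_wheel time = 58; 2·y_glaze + 1·y_wheel time = 21.
Solving: y_glaze = 6.5, y_wheel time = 8.
Shadow price of wheel time = 8.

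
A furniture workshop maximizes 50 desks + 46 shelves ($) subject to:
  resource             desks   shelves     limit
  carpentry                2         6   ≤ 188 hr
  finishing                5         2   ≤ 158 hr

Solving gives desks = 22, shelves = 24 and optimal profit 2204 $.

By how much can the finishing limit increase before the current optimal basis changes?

312

Binding constraints: carpentry, finishing. The basis is B = [[2,6],[5,2]] with det -26.
Per unit increase in finishing, x* moves by d = (0.2308, -0.0769).
The basis stays optimal until shelves reaches 0; allowable increase = 312 hr.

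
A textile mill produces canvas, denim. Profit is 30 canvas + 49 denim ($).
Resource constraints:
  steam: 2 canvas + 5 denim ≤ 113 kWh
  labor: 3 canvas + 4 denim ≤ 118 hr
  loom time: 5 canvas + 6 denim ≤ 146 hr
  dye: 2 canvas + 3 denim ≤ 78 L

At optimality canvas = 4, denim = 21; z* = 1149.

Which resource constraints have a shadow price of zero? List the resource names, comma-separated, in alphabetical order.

dye, labor

steam: 113/113 (binding)
labor: 96/118 (slack 22)
loom time: 146/146 (binding)
dye: 71/78 (slack 7)
By complementary slackness, a constraint with positive slack has shadow price 0 → dye, labor.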